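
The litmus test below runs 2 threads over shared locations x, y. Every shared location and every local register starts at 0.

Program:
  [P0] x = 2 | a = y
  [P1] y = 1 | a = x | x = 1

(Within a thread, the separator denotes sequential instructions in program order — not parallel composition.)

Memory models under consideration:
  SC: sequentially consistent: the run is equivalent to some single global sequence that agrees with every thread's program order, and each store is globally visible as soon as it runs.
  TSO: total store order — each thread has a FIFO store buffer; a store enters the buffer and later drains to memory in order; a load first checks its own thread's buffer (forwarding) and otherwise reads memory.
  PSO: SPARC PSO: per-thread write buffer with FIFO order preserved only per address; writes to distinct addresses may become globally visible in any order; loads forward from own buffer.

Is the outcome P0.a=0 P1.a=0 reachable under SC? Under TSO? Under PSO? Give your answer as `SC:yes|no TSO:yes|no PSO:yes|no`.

SC:no TSO:yes PSO:yes

outcome vector order: (P0.a,P1.a)
SC: 3 outcomes — {0/2 1/0 1/2}
TSO: 4 outcomes — {0/0 0/2 1/0 1/2}
PSO: 4 outcomes — {0/0 0/2 1/0 1/2}
target 0/0 ∈ {TSO,PSO}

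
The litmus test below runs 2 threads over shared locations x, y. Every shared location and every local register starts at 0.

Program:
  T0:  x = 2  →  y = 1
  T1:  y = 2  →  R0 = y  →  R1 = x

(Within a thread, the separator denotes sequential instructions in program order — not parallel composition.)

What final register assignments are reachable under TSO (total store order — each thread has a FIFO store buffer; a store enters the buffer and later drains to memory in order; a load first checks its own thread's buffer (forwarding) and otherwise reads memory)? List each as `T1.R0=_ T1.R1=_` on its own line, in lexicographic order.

T1.R0=1 T1.R1=2
T1.R0=2 T1.R1=0
T1.R0=2 T1.R1=2

outcome vector order: (T1.R0,T1.R1)
|TSO outcomes| = 3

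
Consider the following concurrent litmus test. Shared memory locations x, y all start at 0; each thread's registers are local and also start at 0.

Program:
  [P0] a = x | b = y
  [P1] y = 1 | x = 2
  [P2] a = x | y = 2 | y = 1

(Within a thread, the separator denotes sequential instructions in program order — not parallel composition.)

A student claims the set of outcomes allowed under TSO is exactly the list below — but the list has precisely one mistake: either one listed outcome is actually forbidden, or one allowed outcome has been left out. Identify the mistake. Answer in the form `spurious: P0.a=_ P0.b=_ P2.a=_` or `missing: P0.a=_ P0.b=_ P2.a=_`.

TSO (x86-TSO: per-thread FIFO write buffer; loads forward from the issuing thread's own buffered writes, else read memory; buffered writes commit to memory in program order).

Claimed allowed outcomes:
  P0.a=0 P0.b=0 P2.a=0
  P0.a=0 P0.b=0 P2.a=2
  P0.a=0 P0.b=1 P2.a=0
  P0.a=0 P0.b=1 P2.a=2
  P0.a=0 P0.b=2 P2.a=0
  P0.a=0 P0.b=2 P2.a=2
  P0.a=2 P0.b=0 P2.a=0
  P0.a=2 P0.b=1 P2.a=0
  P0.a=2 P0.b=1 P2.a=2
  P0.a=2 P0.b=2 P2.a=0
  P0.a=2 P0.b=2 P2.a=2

outcome vector order: (P0.a,P0.b,P2.a)
TSO (10): 000; 002; 010; 012; 020; 022; 210; 212; 220; 222
claimed∖TSO = {200}

spurious: P0.a=2 P0.b=0 P2.a=0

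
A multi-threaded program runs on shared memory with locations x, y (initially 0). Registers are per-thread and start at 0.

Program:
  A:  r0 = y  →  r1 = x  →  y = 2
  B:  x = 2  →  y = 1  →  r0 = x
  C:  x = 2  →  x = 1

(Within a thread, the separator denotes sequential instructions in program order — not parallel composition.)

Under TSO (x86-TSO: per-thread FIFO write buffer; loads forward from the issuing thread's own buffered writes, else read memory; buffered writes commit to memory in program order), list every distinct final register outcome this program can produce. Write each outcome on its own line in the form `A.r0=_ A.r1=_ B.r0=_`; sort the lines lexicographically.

outcome vector order: (A.r0,A.r1,B.r0)
|TSO outcomes| = 10

A.r0=0 A.r1=0 B.r0=1
A.r0=0 A.r1=0 B.r0=2
A.r0=0 A.r1=1 B.r0=1
A.r0=0 A.r1=1 B.r0=2
A.r0=0 A.r1=2 B.r0=1
A.r0=0 A.r1=2 B.r0=2
A.r0=1 A.r1=1 B.r0=1
A.r0=1 A.r1=1 B.r0=2
A.r0=1 A.r1=2 B.r0=1
A.r0=1 A.r1=2 B.r0=2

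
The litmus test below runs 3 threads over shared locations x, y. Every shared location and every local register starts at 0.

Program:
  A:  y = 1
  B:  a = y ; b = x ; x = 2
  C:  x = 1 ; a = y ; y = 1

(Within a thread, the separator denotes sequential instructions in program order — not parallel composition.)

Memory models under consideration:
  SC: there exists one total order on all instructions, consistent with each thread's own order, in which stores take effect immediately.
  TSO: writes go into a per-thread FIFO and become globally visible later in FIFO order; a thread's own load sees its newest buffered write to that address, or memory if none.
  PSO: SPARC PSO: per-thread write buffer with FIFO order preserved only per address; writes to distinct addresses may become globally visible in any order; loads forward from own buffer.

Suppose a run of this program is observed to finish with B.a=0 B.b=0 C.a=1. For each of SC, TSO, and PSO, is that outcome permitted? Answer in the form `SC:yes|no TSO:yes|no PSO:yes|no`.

outcome vector order: (B.a,B.b,C.a)
SC: 7 outcomes — {0/0/0; 0/0/1; 0/1/0; 0/1/1; 1/0/1; 1/1/0; 1/1/1}
TSO: 8 outcomes — {0/0/0; 0/0/1; 0/1/0; 0/1/1; 1/0/0; 1/0/1; 1/1/0; 1/1/1}
PSO: 8 outcomes — {0/0/0; 0/0/1; 0/1/0; 0/1/1; 1/0/0; 1/0/1; 1/1/0; 1/1/1}
target 0/0/1 ∈ {SC,TSO,PSO}

SC:yes TSO:yes PSO:yes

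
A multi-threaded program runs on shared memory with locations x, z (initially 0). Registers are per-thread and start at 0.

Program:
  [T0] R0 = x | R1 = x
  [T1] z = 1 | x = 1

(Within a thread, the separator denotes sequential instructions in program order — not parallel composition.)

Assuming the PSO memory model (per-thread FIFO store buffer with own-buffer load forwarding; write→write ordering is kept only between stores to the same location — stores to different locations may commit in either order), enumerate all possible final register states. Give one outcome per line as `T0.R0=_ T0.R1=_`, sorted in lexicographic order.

outcome vector order: (T0.R0,T0.R1)
|PSO outcomes| = 3

T0.R0=0 T0.R1=0
T0.R0=0 T0.R1=1
T0.R0=1 T0.R1=1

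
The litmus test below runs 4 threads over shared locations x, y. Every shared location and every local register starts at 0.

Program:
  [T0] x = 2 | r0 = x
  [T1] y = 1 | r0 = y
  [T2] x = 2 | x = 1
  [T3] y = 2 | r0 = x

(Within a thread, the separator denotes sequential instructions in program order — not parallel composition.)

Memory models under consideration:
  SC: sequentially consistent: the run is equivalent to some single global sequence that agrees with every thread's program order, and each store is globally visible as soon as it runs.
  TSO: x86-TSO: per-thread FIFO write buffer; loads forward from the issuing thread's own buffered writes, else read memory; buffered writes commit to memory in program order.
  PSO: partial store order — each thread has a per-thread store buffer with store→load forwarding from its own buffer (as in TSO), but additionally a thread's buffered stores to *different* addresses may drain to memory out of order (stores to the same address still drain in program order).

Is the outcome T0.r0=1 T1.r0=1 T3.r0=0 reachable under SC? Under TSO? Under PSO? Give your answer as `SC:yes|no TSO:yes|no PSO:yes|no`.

outcome vector order: (T0.r0,T1.r0,T3.r0)
[SC] allowed = {110; 111; 112; 120; 121; 122; 210; 211; 212; 220; 221; 222}
[TSO] allowed = {110; 111; 112; 120; 121; 122; 210; 211; 212; 220; 221; 222}
[PSO] allowed = {110; 111; 112; 120; 121; 122; 210; 211; 212; 220; 221; 222}
target 110 ∈ {SC,TSO,PSO}

SC:yes TSO:yes PSO:yes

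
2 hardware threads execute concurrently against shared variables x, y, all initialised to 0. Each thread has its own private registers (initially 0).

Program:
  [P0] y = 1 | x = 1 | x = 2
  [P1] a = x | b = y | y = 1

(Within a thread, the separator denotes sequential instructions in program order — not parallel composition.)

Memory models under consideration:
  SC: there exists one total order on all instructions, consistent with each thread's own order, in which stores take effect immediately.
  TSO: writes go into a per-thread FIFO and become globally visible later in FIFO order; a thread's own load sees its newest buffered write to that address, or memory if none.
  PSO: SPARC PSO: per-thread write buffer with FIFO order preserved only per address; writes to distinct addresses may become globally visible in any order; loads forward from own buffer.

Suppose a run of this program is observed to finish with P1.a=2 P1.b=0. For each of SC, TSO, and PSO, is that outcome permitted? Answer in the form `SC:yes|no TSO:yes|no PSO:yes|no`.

SC:no TSO:no PSO:yes

outcome vector order: (P1.a,P1.b)
under SC → (0,0), (0,1), (1,1), (2,1)
under TSO → (0,0), (0,1), (1,1), (2,1)
under PSO → (0,0), (0,1), (1,0), (1,1), (2,0), (2,1)
target (2,0) ∈ {PSO}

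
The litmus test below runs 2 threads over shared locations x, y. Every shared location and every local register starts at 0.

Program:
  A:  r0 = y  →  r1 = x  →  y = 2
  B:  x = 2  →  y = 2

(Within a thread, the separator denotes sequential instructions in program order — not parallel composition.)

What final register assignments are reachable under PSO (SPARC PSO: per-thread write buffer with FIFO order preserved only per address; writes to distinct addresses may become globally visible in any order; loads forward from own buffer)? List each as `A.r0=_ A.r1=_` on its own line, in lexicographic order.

outcome vector order: (A.r0,A.r1)
|PSO outcomes| = 4

A.r0=0 A.r1=0
A.r0=0 A.r1=2
A.r0=2 A.r1=0
A.r0=2 A.r1=2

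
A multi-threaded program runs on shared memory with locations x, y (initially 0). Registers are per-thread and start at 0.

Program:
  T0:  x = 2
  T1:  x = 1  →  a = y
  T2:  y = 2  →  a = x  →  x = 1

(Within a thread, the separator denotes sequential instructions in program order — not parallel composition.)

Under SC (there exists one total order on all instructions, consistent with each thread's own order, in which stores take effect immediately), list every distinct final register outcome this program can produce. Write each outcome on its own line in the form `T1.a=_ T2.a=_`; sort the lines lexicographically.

outcome vector order: (T1.a,T2.a)
|SC outcomes| = 5

T1.a=0 T2.a=1
T1.a=0 T2.a=2
T1.a=2 T2.a=0
T1.a=2 T2.a=1
T1.a=2 T2.a=2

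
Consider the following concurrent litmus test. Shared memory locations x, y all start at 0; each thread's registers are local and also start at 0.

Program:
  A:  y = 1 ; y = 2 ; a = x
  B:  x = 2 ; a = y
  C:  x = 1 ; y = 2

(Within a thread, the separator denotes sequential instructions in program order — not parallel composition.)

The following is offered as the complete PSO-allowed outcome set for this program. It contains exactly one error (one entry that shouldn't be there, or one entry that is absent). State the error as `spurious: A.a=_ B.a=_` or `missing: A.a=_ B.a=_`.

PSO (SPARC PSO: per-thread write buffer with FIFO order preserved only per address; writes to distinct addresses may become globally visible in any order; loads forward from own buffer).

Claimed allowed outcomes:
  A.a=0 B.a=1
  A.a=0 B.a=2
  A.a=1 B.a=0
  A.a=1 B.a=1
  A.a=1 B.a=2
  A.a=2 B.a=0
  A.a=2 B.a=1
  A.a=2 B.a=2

missing: A.a=0 B.a=0

outcome vector order: (A.a,B.a)
PSO: 9 outcomes — {0/0, 0/1, 0/2, 1/0, 1/1, 1/2, 2/0, 2/1, 2/2}
PSO∖claimed = {0/0}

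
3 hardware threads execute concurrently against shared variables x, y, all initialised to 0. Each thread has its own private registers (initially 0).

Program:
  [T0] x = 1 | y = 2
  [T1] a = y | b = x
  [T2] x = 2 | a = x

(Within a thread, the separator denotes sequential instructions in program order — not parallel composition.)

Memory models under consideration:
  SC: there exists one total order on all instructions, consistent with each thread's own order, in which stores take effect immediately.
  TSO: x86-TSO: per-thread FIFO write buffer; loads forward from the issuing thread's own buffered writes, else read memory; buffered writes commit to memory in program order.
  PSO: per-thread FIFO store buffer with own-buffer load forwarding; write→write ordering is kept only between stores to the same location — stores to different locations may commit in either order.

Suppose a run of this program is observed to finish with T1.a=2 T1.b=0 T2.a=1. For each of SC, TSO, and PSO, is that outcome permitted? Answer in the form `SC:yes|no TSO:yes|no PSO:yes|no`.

outcome vector order: (T1.a,T1.b,T2.a)
[SC] allowed = {<0 0 1> <0 0 2> <0 1 1> <0 1 2> <0 2 1> <0 2 2> <2 1 1> <2 1 2> <2 2 2>}
[TSO] allowed = {<0 0 1> <0 0 2> <0 1 1> <0 1 2> <0 2 1> <0 2 2> <2 1 1> <2 1 2> <2 2 2>}
[PSO] allowed = {<0 0 1> <0 0 2> <0 1 1> <0 1 2> <0 2 1> <0 2 2> <2 0 1> <2 0 2> <2 1 1> <2 1 2> <2 2 1> <2 2 2>}
target <2 0 1> ∈ {PSO}

SC:no TSO:no PSO:yes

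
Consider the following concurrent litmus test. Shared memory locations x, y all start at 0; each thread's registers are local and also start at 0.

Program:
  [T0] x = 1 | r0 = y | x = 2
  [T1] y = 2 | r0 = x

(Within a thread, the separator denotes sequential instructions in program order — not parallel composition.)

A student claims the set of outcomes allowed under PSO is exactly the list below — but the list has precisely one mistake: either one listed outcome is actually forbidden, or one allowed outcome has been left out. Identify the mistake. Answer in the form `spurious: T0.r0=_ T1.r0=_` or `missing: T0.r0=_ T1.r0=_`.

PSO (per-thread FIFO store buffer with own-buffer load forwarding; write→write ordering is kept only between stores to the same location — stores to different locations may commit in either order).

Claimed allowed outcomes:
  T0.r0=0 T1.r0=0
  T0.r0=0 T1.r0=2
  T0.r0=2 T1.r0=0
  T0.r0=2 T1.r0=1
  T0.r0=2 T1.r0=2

outcome vector order: (T0.r0,T1.r0)
under PSO → <0 0>; <0 1>; <0 2>; <2 0>; <2 1>; <2 2>
PSO∖claimed = {<0 1>}

missing: T0.r0=0 T1.r0=1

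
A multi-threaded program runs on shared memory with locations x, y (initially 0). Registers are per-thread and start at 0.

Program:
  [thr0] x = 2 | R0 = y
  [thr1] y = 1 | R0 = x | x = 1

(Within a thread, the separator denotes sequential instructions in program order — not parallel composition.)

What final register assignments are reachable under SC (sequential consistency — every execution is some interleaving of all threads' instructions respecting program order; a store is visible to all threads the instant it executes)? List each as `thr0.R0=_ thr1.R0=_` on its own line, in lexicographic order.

thr0.R0=0 thr1.R0=2
thr0.R0=1 thr1.R0=0
thr0.R0=1 thr1.R0=2

outcome vector order: (thr0.R0,thr1.R0)
|SC outcomes| = 3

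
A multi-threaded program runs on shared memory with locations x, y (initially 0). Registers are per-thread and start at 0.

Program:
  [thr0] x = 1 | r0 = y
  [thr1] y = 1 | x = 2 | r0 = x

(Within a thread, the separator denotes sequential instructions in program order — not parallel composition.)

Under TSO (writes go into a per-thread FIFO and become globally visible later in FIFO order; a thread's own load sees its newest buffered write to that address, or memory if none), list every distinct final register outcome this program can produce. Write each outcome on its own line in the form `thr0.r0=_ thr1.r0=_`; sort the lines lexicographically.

thr0.r0=0 thr1.r0=1
thr0.r0=0 thr1.r0=2
thr0.r0=1 thr1.r0=1
thr0.r0=1 thr1.r0=2

outcome vector order: (thr0.r0,thr1.r0)
|TSO outcomes| = 4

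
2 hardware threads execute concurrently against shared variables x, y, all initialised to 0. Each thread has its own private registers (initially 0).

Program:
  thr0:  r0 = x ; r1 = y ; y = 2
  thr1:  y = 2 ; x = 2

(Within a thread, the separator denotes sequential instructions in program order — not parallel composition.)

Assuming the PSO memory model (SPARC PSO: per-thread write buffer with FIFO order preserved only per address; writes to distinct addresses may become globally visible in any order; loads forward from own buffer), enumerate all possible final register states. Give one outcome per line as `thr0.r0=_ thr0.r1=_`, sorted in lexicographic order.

thr0.r0=0 thr0.r1=0
thr0.r0=0 thr0.r1=2
thr0.r0=2 thr0.r1=0
thr0.r0=2 thr0.r1=2

outcome vector order: (thr0.r0,thr0.r1)
|PSO outcomes| = 4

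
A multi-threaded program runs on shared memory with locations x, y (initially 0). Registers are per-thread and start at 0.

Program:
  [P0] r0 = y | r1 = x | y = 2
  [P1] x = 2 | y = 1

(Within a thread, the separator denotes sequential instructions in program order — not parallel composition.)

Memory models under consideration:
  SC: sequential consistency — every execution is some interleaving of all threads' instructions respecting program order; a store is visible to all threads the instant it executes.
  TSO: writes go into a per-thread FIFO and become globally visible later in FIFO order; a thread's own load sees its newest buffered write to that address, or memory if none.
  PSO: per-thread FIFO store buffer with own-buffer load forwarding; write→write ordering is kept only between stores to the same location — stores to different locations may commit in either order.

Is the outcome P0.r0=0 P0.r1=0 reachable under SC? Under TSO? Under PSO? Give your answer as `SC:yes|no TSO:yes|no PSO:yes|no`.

outcome vector order: (P0.r0,P0.r1)
[SC] allowed = {00 02 12}
[TSO] allowed = {00 02 12}
[PSO] allowed = {00 02 10 12}
target 00 ∈ {SC,TSO,PSO}

SC:yes TSO:yes PSO:yes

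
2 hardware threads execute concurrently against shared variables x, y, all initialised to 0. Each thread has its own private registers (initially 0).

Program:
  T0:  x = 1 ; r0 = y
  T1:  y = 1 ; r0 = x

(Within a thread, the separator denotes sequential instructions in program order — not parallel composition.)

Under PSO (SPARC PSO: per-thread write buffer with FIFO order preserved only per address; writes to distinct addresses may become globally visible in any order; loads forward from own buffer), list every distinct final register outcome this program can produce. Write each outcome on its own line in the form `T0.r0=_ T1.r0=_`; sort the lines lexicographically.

outcome vector order: (T0.r0,T1.r0)
|PSO outcomes| = 4

T0.r0=0 T1.r0=0
T0.r0=0 T1.r0=1
T0.r0=1 T1.r0=0
T0.r0=1 T1.r0=1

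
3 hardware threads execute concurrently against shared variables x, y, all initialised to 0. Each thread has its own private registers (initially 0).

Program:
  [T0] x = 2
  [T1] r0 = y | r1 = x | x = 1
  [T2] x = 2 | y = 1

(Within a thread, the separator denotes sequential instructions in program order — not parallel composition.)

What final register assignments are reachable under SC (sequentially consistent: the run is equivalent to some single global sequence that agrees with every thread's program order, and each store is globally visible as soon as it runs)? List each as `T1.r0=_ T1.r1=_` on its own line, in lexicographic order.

T1.r0=0 T1.r1=0
T1.r0=0 T1.r1=2
T1.r0=1 T1.r1=2

outcome vector order: (T1.r0,T1.r1)
|SC outcomes| = 3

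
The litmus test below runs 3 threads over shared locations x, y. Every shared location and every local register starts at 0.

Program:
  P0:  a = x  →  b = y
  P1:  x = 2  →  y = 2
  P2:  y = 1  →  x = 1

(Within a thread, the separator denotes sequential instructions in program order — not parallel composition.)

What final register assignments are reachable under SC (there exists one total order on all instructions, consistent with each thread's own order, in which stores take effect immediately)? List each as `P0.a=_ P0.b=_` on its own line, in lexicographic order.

P0.a=0 P0.b=0
P0.a=0 P0.b=1
P0.a=0 P0.b=2
P0.a=1 P0.b=1
P0.a=1 P0.b=2
P0.a=2 P0.b=0
P0.a=2 P0.b=1
P0.a=2 P0.b=2

outcome vector order: (P0.a,P0.b)
|SC outcomes| = 8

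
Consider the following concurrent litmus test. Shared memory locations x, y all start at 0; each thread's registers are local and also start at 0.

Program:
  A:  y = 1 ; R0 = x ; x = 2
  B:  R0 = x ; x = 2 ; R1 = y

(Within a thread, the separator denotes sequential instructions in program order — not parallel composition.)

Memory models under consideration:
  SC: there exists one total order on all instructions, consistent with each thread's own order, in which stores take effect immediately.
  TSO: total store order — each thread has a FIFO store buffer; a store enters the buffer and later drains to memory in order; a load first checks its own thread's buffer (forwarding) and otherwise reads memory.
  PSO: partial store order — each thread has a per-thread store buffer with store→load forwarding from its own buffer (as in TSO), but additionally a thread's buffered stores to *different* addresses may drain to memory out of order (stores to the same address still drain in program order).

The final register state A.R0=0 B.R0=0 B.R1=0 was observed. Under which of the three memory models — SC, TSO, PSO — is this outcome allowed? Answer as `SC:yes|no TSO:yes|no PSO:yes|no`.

outcome vector order: (A.R0,B.R0,B.R1)
[SC] allowed = {<0 0 1>; <0 2 1>; <2 0 0>; <2 0 1>}
[TSO] allowed = {<0 0 0>; <0 0 1>; <0 2 1>; <2 0 0>; <2 0 1>}
[PSO] allowed = {<0 0 0>; <0 0 1>; <0 2 0>; <0 2 1>; <2 0 0>; <2 0 1>}
target <0 0 0> ∈ {TSO,PSO}

SC:no TSO:yes PSO:yes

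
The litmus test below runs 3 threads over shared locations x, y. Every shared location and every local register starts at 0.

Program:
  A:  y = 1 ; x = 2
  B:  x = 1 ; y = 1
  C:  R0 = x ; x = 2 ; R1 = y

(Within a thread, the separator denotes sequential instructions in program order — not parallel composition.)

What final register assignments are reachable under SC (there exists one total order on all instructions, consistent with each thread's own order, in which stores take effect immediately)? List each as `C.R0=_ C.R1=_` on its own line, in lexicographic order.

outcome vector order: (C.R0,C.R1)
|SC outcomes| = 5

C.R0=0 C.R1=0
C.R0=0 C.R1=1
C.R0=1 C.R1=0
C.R0=1 C.R1=1
C.R0=2 C.R1=1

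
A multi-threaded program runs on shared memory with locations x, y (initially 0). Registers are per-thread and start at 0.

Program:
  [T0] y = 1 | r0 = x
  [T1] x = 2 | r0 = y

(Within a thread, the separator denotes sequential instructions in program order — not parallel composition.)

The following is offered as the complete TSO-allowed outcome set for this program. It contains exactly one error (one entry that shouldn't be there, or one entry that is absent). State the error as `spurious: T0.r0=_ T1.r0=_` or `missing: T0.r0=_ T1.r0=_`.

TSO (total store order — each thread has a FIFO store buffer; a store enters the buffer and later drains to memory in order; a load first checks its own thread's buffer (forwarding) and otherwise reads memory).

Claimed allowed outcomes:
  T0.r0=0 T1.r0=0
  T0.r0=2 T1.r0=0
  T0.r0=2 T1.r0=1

outcome vector order: (T0.r0,T1.r0)
under TSO → (0,0); (0,1); (2,0); (2,1)
TSO∖claimed = {(0,1)}

missing: T0.r0=0 T1.r0=1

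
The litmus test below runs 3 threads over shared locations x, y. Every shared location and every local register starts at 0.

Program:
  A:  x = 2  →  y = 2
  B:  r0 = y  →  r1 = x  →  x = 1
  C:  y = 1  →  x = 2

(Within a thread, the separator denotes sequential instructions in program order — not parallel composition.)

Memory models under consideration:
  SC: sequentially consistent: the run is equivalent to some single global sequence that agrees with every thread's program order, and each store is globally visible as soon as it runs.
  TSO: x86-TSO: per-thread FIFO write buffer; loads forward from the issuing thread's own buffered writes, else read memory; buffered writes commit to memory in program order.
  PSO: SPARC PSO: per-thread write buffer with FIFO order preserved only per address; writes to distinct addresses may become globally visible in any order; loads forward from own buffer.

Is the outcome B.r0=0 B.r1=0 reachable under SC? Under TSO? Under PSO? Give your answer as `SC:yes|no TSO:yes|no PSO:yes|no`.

SC:yes TSO:yes PSO:yes

outcome vector order: (B.r0,B.r1)
[SC] allowed = {(0,0); (0,2); (1,0); (1,2); (2,2)}
[TSO] allowed = {(0,0); (0,2); (1,0); (1,2); (2,2)}
[PSO] allowed = {(0,0); (0,2); (1,0); (1,2); (2,0); (2,2)}
target (0,0) ∈ {SC,TSO,PSO}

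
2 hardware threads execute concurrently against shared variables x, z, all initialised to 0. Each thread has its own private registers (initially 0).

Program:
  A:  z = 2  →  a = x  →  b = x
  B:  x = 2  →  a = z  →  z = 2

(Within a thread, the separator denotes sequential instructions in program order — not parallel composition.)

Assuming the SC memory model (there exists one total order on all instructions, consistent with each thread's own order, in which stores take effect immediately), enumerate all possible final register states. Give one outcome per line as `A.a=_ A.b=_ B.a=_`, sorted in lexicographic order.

A.a=0 A.b=0 B.a=2
A.a=0 A.b=2 B.a=2
A.a=2 A.b=2 B.a=0
A.a=2 A.b=2 B.a=2

outcome vector order: (A.a,A.b,B.a)
|SC outcomes| = 4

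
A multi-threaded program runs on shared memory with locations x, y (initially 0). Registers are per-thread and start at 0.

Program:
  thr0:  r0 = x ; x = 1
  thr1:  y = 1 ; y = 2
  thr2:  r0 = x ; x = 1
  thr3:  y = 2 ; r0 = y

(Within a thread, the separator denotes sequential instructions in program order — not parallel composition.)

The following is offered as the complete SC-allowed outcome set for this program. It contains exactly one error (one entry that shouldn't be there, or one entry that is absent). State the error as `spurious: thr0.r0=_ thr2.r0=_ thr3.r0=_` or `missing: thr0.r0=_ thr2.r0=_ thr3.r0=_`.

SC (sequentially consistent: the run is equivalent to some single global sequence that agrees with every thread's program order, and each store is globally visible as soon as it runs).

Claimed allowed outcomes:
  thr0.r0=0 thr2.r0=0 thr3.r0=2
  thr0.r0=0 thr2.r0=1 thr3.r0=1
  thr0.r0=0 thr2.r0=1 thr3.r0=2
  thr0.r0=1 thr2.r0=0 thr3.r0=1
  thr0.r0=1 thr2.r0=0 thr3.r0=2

missing: thr0.r0=0 thr2.r0=0 thr3.r0=1

outcome vector order: (thr0.r0,thr2.r0,thr3.r0)
[SC] allowed = {001, 002, 011, 012, 101, 102}
SC∖claimed = {001}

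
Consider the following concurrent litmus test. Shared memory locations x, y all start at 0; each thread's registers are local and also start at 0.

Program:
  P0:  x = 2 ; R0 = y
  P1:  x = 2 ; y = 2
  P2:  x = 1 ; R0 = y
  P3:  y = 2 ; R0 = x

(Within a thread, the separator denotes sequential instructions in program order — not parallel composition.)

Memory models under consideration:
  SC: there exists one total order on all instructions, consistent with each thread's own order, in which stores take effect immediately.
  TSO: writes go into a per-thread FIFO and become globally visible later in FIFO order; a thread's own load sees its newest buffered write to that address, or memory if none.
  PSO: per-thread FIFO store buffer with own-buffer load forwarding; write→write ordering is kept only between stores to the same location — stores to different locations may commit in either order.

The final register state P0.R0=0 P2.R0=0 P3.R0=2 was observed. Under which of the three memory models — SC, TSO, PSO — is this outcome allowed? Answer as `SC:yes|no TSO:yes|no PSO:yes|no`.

SC:yes TSO:yes PSO:yes

outcome vector order: (P0.R0,P2.R0,P3.R0)
SC: 9 outcomes — {(0,0,1), (0,0,2), (0,2,1), (0,2,2), (2,0,1), (2,0,2), (2,2,0), (2,2,1), (2,2,2)}
TSO: 12 outcomes — {(0,0,0), (0,0,1), (0,0,2), (0,2,0), (0,2,1), (0,2,2), (2,0,0), (2,0,1), (2,0,2), (2,2,0), (2,2,1), (2,2,2)}
PSO: 12 outcomes — {(0,0,0), (0,0,1), (0,0,2), (0,2,0), (0,2,1), (0,2,2), (2,0,0), (2,0,1), (2,0,2), (2,2,0), (2,2,1), (2,2,2)}
target (0,0,2) ∈ {SC,TSO,PSO}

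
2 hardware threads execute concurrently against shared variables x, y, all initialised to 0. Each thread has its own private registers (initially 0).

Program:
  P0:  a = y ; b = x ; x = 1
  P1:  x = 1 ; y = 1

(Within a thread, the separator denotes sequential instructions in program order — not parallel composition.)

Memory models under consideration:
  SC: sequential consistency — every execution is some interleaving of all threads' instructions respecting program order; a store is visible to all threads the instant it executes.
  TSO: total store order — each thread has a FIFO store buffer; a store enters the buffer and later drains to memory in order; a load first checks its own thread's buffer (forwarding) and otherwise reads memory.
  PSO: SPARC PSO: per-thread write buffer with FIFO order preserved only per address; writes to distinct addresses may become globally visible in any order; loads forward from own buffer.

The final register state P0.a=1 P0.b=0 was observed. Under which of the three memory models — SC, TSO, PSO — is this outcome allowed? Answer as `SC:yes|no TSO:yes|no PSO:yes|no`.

SC:no TSO:no PSO:yes

outcome vector order: (P0.a,P0.b)
SC (3): 0/0; 0/1; 1/1
TSO (3): 0/0; 0/1; 1/1
PSO (4): 0/0; 0/1; 1/0; 1/1
target 1/0 ∈ {PSO}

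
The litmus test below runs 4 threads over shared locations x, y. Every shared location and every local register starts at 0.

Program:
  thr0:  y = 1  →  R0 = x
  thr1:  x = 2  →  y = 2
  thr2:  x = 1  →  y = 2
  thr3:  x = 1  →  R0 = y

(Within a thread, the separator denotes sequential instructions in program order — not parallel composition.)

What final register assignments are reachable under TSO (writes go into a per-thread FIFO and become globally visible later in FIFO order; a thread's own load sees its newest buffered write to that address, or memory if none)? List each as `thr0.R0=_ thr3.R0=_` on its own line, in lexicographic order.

outcome vector order: (thr0.R0,thr3.R0)
|TSO outcomes| = 9

thr0.R0=0 thr3.R0=0
thr0.R0=0 thr3.R0=1
thr0.R0=0 thr3.R0=2
thr0.R0=1 thr3.R0=0
thr0.R0=1 thr3.R0=1
thr0.R0=1 thr3.R0=2
thr0.R0=2 thr3.R0=0
thr0.R0=2 thr3.R0=1
thr0.R0=2 thr3.R0=2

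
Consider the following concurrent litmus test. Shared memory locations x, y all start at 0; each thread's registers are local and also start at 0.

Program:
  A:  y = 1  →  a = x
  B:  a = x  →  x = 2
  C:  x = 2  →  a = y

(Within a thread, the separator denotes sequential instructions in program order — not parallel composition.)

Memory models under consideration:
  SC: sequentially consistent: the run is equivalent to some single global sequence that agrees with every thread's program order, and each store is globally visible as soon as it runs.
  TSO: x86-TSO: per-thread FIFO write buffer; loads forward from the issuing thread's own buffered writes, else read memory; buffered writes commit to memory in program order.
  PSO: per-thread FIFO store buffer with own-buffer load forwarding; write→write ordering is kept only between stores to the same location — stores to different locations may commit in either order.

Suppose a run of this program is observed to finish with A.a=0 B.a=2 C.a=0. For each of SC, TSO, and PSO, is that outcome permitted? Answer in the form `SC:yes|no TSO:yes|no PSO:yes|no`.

SC:no TSO:yes PSO:yes

outcome vector order: (A.a,B.a,C.a)
[SC] allowed = {(0,0,1), (0,2,1), (2,0,0), (2,0,1), (2,2,0), (2,2,1)}
[TSO] allowed = {(0,0,0), (0,0,1), (0,2,0), (0,2,1), (2,0,0), (2,0,1), (2,2,0), (2,2,1)}
[PSO] allowed = {(0,0,0), (0,0,1), (0,2,0), (0,2,1), (2,0,0), (2,0,1), (2,2,0), (2,2,1)}
target (0,2,0) ∈ {TSO,PSO}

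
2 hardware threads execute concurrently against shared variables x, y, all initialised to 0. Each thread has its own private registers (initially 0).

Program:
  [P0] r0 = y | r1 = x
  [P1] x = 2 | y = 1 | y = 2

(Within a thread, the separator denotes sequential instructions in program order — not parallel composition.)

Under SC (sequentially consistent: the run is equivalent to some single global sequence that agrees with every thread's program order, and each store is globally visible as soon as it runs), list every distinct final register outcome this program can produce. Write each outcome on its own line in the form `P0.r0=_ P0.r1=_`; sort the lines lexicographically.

outcome vector order: (P0.r0,P0.r1)
|SC outcomes| = 4

P0.r0=0 P0.r1=0
P0.r0=0 P0.r1=2
P0.r0=1 P0.r1=2
P0.r0=2 P0.r1=2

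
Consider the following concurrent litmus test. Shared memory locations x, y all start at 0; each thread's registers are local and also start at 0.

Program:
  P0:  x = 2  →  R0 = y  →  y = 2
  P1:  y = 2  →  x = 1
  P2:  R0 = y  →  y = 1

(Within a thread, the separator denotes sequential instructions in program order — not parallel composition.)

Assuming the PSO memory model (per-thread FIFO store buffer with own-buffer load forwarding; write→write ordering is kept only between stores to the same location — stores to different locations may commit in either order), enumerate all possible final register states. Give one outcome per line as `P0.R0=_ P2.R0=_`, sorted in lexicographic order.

P0.R0=0 P2.R0=0
P0.R0=0 P2.R0=2
P0.R0=1 P2.R0=0
P0.R0=1 P2.R0=2
P0.R0=2 P2.R0=0
P0.R0=2 P2.R0=2

outcome vector order: (P0.R0,P2.R0)
|PSO outcomes| = 6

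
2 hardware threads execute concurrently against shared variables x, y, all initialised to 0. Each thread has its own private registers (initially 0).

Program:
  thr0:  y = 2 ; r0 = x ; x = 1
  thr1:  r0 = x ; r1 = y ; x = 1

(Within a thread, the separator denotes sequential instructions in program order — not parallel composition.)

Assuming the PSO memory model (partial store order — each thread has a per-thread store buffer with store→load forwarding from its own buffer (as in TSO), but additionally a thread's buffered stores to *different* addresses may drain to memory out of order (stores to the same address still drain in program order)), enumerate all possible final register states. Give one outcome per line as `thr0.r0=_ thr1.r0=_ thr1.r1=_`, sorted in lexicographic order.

outcome vector order: (thr0.r0,thr1.r0,thr1.r1)
|PSO outcomes| = 6

thr0.r0=0 thr1.r0=0 thr1.r1=0
thr0.r0=0 thr1.r0=0 thr1.r1=2
thr0.r0=0 thr1.r0=1 thr1.r1=0
thr0.r0=0 thr1.r0=1 thr1.r1=2
thr0.r0=1 thr1.r0=0 thr1.r1=0
thr0.r0=1 thr1.r0=0 thr1.r1=2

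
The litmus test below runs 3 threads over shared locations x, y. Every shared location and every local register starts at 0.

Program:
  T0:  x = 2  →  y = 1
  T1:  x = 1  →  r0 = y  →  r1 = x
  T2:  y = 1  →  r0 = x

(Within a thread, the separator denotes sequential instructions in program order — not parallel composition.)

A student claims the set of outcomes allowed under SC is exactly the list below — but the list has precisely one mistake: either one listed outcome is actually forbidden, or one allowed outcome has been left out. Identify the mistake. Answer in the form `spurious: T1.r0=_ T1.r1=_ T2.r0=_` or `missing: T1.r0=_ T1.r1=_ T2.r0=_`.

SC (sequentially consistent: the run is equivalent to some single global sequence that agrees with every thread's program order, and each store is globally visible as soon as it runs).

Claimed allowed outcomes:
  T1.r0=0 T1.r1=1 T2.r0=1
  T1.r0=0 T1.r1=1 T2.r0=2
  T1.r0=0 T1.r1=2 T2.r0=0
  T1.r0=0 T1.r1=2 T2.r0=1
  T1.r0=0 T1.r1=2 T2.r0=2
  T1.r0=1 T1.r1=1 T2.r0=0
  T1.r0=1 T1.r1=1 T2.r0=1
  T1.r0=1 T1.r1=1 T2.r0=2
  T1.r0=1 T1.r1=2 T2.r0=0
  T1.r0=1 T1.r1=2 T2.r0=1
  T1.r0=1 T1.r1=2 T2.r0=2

spurious: T1.r0=0 T1.r1=2 T2.r0=0

outcome vector order: (T1.r0,T1.r1,T2.r0)
under SC → <0 1 1>, <0 1 2>, <0 2 1>, <0 2 2>, <1 1 0>, <1 1 1>, <1 1 2>, <1 2 0>, <1 2 1>, <1 2 2>
claimed∖SC = {<0 2 0>}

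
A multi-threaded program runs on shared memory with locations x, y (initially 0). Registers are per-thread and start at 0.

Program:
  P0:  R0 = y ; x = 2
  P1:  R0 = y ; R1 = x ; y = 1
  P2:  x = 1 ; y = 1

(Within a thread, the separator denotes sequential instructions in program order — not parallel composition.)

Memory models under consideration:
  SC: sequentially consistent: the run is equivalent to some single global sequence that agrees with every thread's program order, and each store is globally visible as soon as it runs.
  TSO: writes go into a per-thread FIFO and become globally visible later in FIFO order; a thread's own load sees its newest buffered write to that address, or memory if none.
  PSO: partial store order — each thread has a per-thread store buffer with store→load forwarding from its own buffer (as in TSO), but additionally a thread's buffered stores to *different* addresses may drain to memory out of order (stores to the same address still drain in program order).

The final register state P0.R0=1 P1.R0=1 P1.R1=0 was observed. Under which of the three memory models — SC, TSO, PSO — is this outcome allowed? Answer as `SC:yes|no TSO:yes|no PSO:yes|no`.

outcome vector order: (P0.R0,P1.R0,P1.R1)
SC (10): 0/0/0, 0/0/1, 0/0/2, 0/1/1, 0/1/2, 1/0/0, 1/0/1, 1/0/2, 1/1/1, 1/1/2
TSO (10): 0/0/0, 0/0/1, 0/0/2, 0/1/1, 0/1/2, 1/0/0, 1/0/1, 1/0/2, 1/1/1, 1/1/2
PSO (12): 0/0/0, 0/0/1, 0/0/2, 0/1/0, 0/1/1, 0/1/2, 1/0/0, 1/0/1, 1/0/2, 1/1/0, 1/1/1, 1/1/2
target 1/1/0 ∈ {PSO}

SC:no TSO:no PSO:yes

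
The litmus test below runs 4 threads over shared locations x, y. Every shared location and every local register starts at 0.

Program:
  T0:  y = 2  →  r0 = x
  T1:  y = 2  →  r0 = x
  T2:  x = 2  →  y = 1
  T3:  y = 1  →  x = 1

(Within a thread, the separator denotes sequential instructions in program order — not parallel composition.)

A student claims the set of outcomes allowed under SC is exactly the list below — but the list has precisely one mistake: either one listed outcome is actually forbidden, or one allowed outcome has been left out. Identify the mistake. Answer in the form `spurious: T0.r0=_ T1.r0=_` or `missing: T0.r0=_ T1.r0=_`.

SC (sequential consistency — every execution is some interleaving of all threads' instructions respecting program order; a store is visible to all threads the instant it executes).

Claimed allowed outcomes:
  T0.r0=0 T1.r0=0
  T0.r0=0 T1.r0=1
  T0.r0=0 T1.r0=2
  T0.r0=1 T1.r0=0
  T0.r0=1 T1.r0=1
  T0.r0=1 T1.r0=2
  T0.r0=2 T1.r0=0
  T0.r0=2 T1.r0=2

outcome vector order: (T0.r0,T1.r0)
SC (9): 00; 01; 02; 10; 11; 12; 20; 21; 22
SC∖claimed = {21}

missing: T0.r0=2 T1.r0=1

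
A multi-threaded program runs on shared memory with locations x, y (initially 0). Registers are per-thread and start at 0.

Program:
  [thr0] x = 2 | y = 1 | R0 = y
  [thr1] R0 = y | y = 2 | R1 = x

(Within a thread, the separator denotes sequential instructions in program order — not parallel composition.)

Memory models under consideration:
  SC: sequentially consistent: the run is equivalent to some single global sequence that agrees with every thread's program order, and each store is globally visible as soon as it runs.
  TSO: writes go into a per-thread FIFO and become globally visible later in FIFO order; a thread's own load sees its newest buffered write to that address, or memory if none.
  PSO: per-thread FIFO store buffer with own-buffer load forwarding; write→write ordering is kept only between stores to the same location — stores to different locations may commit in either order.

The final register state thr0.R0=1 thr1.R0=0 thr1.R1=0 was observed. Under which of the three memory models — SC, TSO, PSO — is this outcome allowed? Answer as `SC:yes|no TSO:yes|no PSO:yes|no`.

SC:yes TSO:yes PSO:yes

outcome vector order: (thr0.R0,thr1.R0,thr1.R1)
under SC → <1 0 0>, <1 0 2>, <1 1 2>, <2 0 2>, <2 1 2>
under TSO → <1 0 0>, <1 0 2>, <1 1 2>, <2 0 0>, <2 0 2>, <2 1 2>
under PSO → <1 0 0>, <1 0 2>, <1 1 0>, <1 1 2>, <2 0 0>, <2 0 2>, <2 1 0>, <2 1 2>
target <1 0 0> ∈ {SC,TSO,PSO}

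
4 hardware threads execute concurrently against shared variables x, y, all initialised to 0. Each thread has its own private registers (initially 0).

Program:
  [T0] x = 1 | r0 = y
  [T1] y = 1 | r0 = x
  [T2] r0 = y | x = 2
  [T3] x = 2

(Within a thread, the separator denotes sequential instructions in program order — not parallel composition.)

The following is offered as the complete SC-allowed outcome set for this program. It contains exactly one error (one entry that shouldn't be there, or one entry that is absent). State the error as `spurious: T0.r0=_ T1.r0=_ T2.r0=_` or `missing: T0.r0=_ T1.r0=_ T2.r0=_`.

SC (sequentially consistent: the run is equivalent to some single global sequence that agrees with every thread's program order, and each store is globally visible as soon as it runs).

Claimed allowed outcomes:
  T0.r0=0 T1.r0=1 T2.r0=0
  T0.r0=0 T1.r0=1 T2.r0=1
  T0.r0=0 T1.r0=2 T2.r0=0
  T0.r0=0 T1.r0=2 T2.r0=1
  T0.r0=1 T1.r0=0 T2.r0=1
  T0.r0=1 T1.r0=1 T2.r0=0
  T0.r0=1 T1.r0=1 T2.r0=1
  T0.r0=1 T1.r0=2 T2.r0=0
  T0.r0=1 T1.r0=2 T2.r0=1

missing: T0.r0=1 T1.r0=0 T2.r0=0

outcome vector order: (T0.r0,T1.r0,T2.r0)
SC (10): 010, 011, 020, 021, 100, 101, 110, 111, 120, 121
SC∖claimed = {100}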